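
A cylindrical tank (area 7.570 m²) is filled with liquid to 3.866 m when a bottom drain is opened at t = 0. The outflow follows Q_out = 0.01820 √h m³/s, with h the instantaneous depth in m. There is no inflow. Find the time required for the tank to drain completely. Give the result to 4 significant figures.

With no inflow, A dh/dt = −0.01820 √h.
Separate and integrate: 2(√h − √h₀) = −(0.01820/A) t.
Set h = 0: 2√h₀ = (0.01820/A) t_empty ⇒ t_empty = 2A√h₀/0.01820.
t_empty = 2·7.570·√3.866/0.01820 = 15.1400·1.96621/0.01820 = 1635.63 s.

1636 s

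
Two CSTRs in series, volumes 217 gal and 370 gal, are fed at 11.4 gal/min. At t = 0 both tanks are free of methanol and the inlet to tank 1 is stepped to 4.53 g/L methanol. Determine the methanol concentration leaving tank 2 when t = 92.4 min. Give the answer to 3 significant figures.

3.94 g/L

Species balance on tank i: dCᵢ/dt = (Cᵢ₋₁ − Cᵢ)/τᵢ with τᵢ = Vᵢ/Q.
τ₁ = 217/11.4 = 19.035 min; τ₂ = 370/11.4 = 32.456 min.
Tank 1: C₁ = C_in(1 − e^(−t/τ₁)). Tank 2 (τ₁ ≠ τ₂): C₂ = C_in[1 − (τ₁ e^(−t/τ₁) − τ₂ e^(−t/τ₂))/(τ₁ − τ₂)].
At t = 92.4: e^(−t/τ₁) = 0.0077956, e^(−t/τ₂) = 0.058023.
C₂ = 4.53·[1 − (19.035·0.0077956 − 32.456·0.058023)/(-13.421)] = 4.53·0.87074 = 3.9445 g/L.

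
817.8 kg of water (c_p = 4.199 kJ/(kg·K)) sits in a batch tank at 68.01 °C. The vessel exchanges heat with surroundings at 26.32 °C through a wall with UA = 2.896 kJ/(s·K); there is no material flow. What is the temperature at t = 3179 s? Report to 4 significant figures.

29.18 °C

M c_p dT/dt = −UA(T − T_amb).
dT/dt = (T_ss − T)/τ with T_ss = T_amb = 26.3200 °C, τ = M c_p/UA = 817.8·4.199/2.896 = 1185.75 s.
This is linear first-order; T(t) = T_ss + (T₀ − T_ss) e^(−t/τ).
T(3179) = 26.3200 + (41.6900)·0.0684949 = 29.1756 °C.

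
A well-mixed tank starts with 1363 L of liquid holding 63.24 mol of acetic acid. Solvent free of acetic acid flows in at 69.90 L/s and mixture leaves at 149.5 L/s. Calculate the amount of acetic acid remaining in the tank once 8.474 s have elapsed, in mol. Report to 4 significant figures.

17.54 mol

Let m(t) be the amount of acetic acid. Volume: V(t) = V₀ + (Q_in − Q_out) t = 1363 − 79.6000 t; V(8.474) = 688.470 L.
No acetic acid enters, so dm/dt = −Q_out · (m/V).
dm/m = −Q_out dt/(V₀ − 79.6000 t); integrating gives ln(m/m₀) = −(Q_out/(Q_in−Q_out)) ln(V/V₀).
m = m₀ (V₀/V)^(Q_out/(Q_in−Q_out)) = 63.24 × (1363/688.470)^(-1.87814) = 17.5354 mol.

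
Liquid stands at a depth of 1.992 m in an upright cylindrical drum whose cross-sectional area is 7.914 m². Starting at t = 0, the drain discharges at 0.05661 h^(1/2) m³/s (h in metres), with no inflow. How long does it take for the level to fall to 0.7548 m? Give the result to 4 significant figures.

151.7 s

Mass balance (ρ constant): A dh/dt = −0.05661 √h.
Separate and integrate: 2(√h − √h₀) = −(0.05661/A) t.
t = 2A(√h₀ − √h)/0.05661 = 2·7.914·(√1.992 − √0.7548)/0.05661
  = 15.8280 × (1.41138 − 0.868792) / 0.05661 = 151.707 s.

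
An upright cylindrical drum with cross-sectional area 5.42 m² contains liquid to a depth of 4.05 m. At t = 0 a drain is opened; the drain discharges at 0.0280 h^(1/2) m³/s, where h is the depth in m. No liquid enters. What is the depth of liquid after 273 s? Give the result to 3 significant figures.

1.71 m

With no inflow, A dh/dt = −0.0280 √h.
Separate and integrate: 2(√h − √h₀) = −(0.0280/A) t.
√h = √4.05 − 0.0280·273/(2·5.42) = 2.0125 − 0.70517 = 1.3073.
h = 1.3073² = 1.7090 m.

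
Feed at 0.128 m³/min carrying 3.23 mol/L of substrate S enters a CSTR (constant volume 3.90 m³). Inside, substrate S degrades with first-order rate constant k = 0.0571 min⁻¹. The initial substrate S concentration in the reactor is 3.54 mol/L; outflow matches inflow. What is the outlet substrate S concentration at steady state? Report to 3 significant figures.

Species balance: V dC/dt = Q C_in − Q C − k V C.
Steady state (dC/dt = 0): C_ss = Q C_in/(Q + kV) = C_in/(1 + kV/Q).
C_ss = 0.128·3.23/(0.128 + 0.0571·3.90) = 0.41344/0.35069 = 1.1789 mol/L.

1.18 mol/L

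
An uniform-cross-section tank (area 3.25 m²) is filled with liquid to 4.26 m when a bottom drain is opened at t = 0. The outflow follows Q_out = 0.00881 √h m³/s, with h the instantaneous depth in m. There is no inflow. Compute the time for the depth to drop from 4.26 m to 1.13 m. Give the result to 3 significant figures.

739 s

A dh/dt = −Q_out = −0.00881 √h.
This is separable: 2 d(√h)/dt = −0.00881/A, so √h = √h₀ − (0.00881/(2A)) t.
t = 2A(√h₀ − √h)/0.00881 = 2·3.25·(√4.26 − √1.13)/0.00881
  = 6.5000 × (2.0640 − 1.0630) / 0.00881 = 738.51 s.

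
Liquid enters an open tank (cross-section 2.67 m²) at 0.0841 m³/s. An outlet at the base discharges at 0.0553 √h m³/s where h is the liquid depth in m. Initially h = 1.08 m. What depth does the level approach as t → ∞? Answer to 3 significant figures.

Mass balance (ρ constant): A dh/dt = Q_in − 0.0553 √h. At steady state dh/dt = 0:
Q_in = 0.0553 √h_ss ⇒ √h_ss = 0.0841/0.0553 = 1.5208.
h_ss = 1.5208² = 2.3128 m. (Since h₀ = 1.08 m < h_ss, the level will rise toward this value.)

2.31 m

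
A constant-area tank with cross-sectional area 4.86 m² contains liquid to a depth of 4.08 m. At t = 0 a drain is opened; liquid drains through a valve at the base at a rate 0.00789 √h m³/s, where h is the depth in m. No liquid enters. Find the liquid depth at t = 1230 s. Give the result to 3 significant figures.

With no inflow, A dh/dt = −0.00789 √h.
Separate and integrate: 2(√h − √h₀) = −(0.00789/A) t.
√h = √4.08 − 0.00789·1230/(2·4.86) = 2.0199 − 0.99843 = 1.0215.
h = 1.0215² = 1.0434 m.

1.04 m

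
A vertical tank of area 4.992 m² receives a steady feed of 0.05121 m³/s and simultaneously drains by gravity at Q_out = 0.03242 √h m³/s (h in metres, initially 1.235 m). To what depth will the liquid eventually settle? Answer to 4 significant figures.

2.495 m

A dh/dt = Q_in − 0.03242 √h. Steady state requires inflow = outflow:
Q_in = 0.03242 √h_ss ⇒ √h_ss = 0.05121/0.03242 = 1.57958.
h_ss = 1.57958² = 2.49507 m. (Since h₀ = 1.235 m < h_ss, the level will rise toward this value.)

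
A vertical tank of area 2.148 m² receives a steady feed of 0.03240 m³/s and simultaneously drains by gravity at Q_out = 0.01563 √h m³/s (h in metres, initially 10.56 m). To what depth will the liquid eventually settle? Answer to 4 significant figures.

4.297 m

A dh/dt = Q_in − 0.01563 √h. Steady state requires inflow = outflow:
Q_in = 0.01563 √h_ss ⇒ √h_ss = 0.03240/0.01563 = 2.07294.
h_ss = 2.07294² = 4.29707 m. (Since h₀ = 10.56 m > h_ss, the level will fall toward this value.)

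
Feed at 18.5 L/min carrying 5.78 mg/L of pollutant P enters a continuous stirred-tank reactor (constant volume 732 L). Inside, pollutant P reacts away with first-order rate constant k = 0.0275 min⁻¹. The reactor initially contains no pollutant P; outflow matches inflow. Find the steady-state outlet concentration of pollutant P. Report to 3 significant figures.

2.77 mg/L

Species balance: V dC/dt = Q C_in − Q C − k V C.
At steady state: 0 = Q C_in − (Q + kV) C_ss, so C_ss = Q C_in/(Q + kV).
C_ss = 18.5·5.78/(18.5 + 0.0275·732) = 106.93/38.630 = 2.7681 mg/L.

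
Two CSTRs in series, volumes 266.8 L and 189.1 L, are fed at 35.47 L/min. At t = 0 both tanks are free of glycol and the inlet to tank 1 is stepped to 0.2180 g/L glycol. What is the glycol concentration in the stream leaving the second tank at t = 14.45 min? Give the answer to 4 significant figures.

Time constants: τᵢ = Vᵢ/Q for each well-mixed tank.
τ₁ = 266.8/35.47 = 7.52185 min; τ₂ = 189.1/35.47 = 5.33127 min.
Solving the cascade with C₁(0)=C₂(0)=0 gives C₂(t) = C_in[1 − (τ₁ e^(−t/τ₁) − τ₂ e^(−t/τ₂))/(τ₁ − τ₂)].
At t = 14.45: e^(−t/τ₁) = 0.146450, e^(−t/τ₂) = 0.0665085.
C₂ = 0.2180·[1 − (7.52185·0.146450 − 5.33127·0.0665085)/(2.19058)] = 0.2180·0.658994 = 0.143661 g/L.

0.1437 g/L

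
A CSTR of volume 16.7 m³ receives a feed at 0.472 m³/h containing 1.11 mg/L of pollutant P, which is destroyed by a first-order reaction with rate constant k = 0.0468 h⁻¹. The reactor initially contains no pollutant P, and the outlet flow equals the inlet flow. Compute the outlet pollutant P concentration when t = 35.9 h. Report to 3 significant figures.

Species balance: V dC/dt = Q C_in − Q C − k V C.
This is linear with rate a = Q/V + k = 0.075063 h⁻¹.
C_ss = Q C_in/(Q + kV) = 0.41795 mg/L; C(t) = C_ss + (C₀ − C_ss) e^(−a t).
C(35.9) = 0.41795 + (-0.41795)·e^(−0.075063·35.9) = 0.41795 + (-0.41795)·0.067557 = 0.38971 mg/L.

0.390 mg/L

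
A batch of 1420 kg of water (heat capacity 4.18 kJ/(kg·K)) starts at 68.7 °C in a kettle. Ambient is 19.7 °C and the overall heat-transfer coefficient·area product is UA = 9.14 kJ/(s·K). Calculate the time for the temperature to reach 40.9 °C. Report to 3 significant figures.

544 s

Lumped-capacitance energy balance: M c_p dT/dt = UA(T_amb − T).
τ = M c_p/UA = 649.41 s; T_ss = T_amb = 19.700 °C.
T(t) = T_ss + (T₀ − T_ss)e^(−t/τ); set T = 40.9:
t = −τ ln[(T − T_ss)/(T₀ − T_ss)] = −649.41 · ln(0.43265) = 544.09 s.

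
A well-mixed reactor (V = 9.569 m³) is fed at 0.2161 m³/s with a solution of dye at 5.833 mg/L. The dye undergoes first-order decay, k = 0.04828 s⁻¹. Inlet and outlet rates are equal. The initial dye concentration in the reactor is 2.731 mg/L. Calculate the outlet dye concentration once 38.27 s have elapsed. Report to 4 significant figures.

Accumulation = in − out − consumed: V dC/dt = Q C_in − Q C − k V C.
dC/dt = (Q/V) C_in − (Q/V + k) C; effective rate a = Q/V + k = 0.0225833 + 0.04828 = 0.0708633 s⁻¹.
C_ss = Q C_in/(Q + kV) = 1.85891 mg/L; C(t) = C_ss + (C₀ − C_ss) e^(−a t).
C(38.27) = 1.85891 + (0.872089)·e^(−0.0708633·38.27) = 1.85891 + (0.872089)·0.0664078 = 1.91682 mg/L.

1.917 mg/L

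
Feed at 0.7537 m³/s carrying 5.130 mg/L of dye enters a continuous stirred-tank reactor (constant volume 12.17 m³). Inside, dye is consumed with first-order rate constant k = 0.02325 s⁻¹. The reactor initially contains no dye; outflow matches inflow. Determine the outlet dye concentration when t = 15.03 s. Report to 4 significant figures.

2.693 mg/L

Accumulation = in − out − consumed: V dC/dt = Q C_in − Q C − k V C.
This is linear with rate a = Q/V + k = 0.0851810 s⁻¹.
C_ss = Q C_in/(Q + kV) = 3.72978 mg/L; C(t) = C_ss + (C₀ − C_ss) e^(−a t).
C(15.03) = 3.72978 + (-3.72978)·e^(−0.0851810·15.03) = 3.72978 + (-3.72978)·0.277962 = 2.69304 mg/L.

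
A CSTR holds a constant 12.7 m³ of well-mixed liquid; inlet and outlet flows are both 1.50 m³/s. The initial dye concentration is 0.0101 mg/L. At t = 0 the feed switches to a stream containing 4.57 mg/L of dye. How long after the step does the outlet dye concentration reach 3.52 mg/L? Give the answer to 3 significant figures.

12.4 s

Unsteady species balance (constant V, well mixed): V dC/dt = Q(C_in − C), so τ = V/Q = 8.4667 s.
C(t) = C_in + (C₀ − C_in) e^(−t/τ). Set C = 3.52 and solve for t:
e^(−t/τ) = (C − C_in)/(C₀ − C_in) = (3.52 − 4.57)/(0.0101 − 4.57) = 0.23027
t = −τ ln(…) = 8.4667 × 1.4685 = 12.433 s.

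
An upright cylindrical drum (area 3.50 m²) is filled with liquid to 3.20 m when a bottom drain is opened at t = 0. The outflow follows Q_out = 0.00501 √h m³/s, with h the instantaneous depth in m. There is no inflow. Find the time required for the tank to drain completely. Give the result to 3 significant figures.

2500 s

With no inflow, A dh/dt = −0.00501 √h.
This is separable: 2 d(√h)/dt = −0.00501/A, so √h = √h₀ − (0.00501/(2A)) t.
Tank is empty when √h = 0: t_empty = 2A√h₀/0.00501.
t_empty = 2·3.50·√3.20/0.00501 = 7.0000·1.7889/0.00501 = 2499.4 s.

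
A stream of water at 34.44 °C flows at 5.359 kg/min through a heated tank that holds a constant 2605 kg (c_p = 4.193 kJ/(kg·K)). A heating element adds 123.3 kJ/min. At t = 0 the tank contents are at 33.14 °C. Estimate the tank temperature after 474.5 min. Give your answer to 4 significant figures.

M c_p dT/dt = ṁ c_p (T_in − T) + Q̇.
τ = M/ṁ = 486.098 min; T_ss = T_in + Q̇/(ṁ c_p) = 34.44 + 123.3/(5.359·4.193) = 39.9272 °C.
Solution: T(t) = T_ss + (T₀ − T_ss) e^(−t/τ).
T(474.5) = 39.9272 + (-6.78725)·e^(−474.5/486.098) = 39.9272 + (-6.78725)·0.376762 = 37.3701 °C.

37.37 °C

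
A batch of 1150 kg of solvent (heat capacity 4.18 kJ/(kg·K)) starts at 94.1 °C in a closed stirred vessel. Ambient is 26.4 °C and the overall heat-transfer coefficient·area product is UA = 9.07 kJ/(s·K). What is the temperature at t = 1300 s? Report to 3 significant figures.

32.2 °C

Energy balance: M c_p dT/dt = −UA(T − T_amb).
dT/dt = (T_ss − T)/τ with T_ss = T_amb = 26.400 °C, τ = M c_p/UA = 1150·4.18/9.07 = 529.99 s.
Integrating: T(t) = T_ss + (T₀ − T_ss) e^(−t/τ).
T(1300) = 26.400 + (67.700)·0.086045 = 32.225 °C.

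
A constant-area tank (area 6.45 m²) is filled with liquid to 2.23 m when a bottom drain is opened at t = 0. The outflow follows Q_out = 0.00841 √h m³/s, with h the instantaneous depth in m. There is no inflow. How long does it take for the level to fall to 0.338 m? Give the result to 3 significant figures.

1400 s

Mass balance (ρ constant): A dh/dt = −0.00841 √h.
Separate and integrate: 2(√h − √h₀) = −(0.00841/A) t.
t = 2A(√h₀ − √h)/0.00841 = 2·6.45·(√2.23 − √0.338)/0.00841
  = 12.900 × (1.4933 − 0.58138) / 0.00841 = 1398.8 s.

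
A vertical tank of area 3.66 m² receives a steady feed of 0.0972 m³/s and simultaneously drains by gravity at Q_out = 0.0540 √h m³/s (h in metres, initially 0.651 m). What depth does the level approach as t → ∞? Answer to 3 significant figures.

3.24 m

Level balance: A dh/dt = 0.0972 − 0.0540 √h. Setting dh/dt = 0:
Q_in = 0.0540 √h_ss ⇒ √h_ss = 0.0972/0.0540 = 1.8000.
h_ss = 1.8000² = 3.2400 m. (Since h₀ = 0.651 m < h_ss, the level will rise toward this value.)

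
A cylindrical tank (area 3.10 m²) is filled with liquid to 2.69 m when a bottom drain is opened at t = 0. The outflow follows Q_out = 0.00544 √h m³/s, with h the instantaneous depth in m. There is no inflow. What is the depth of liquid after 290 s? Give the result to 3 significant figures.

With no inflow, A dh/dt = −0.00544 √h.
∫ h^(−1/2) dh = −(0.00544/A) ∫ dt, giving 2√h = 2√h₀ − (0.00544/A) t.
√h = √2.69 − 0.00544·290/(2·3.10) = 1.6401 − 0.25445 = 1.3857.
h = 1.3857² = 1.9201 m.

1.92 m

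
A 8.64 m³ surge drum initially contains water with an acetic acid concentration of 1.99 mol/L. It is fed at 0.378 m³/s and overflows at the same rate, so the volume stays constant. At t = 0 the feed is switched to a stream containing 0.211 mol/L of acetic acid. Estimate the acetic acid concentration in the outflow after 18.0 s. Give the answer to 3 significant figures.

Unsteady species balance (constant V, well mixed): V dC/dt = Q(C_in − C).
Rewrite as dC/dt + C/τ = C_in/τ, τ = V/Q = 22.857 s.
C approaches C_in exponentially: C(t) = C_in + (C₀ − C_in) e^(−t/τ).
C(18.0) = 0.211 + (1.99 − 0.211)·e^(−18.0/22.857) = 0.211 + (1.7790)·0.45498 = 1.0204 mol/L.

1.02 mol/L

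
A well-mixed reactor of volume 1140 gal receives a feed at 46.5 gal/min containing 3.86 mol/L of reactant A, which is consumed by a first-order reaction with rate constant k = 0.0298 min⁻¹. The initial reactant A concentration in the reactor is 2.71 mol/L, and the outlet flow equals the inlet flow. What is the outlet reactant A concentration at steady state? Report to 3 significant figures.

2.23 mol/L

Species balance: V dC/dt = Q C_in − Q C − k V C.
At steady state: 0 = Q C_in − (Q + kV) C_ss, so C_ss = Q C_in/(Q + kV).
C_ss = 46.5·3.86/(46.5 + 0.0298·1140) = 179.49/80.472 = 2.2305 mol/L.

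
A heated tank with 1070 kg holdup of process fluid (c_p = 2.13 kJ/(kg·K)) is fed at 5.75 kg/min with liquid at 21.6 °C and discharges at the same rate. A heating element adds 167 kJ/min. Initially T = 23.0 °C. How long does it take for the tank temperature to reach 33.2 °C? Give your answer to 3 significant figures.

334 min

Unsteady energy balance on the tank contents: M c_p dT/dt = ṁ c_p (T_in − T) + 167.
τ = M/ṁ = 186.09 min; T_ss = T_in + Q̇/(ṁ c_p) = 35.235 °C.
T(t) = T_ss + (T₀ − T_ss) e^(−t/τ). Set T = 33.2:
e^(−t/τ) = (33.2 − 35.235)/(23.0 − 35.235) = 0.16636
t = −186.09 · ln(0.16636) = 333.77 min.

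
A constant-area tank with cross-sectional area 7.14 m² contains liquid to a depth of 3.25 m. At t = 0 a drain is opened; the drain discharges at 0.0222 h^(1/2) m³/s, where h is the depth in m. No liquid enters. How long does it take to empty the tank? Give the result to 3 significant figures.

A dh/dt = −Q_out = −0.0222 √h.
Separate and integrate: 2(√h − √h₀) = −(0.0222/A) t.
Set h = 0: 2√h₀ = (0.0222/A) t_empty ⇒ t_empty = 2A√h₀/0.0222.
t_empty = 2·7.14·√3.25/0.0222 = 14.280·1.8028/0.0222 = 1159.6 s.

1160 s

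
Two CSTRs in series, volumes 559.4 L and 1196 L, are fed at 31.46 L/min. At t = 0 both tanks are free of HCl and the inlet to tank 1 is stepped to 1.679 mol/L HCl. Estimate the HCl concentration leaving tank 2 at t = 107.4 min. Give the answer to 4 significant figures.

Species balance on tank i: dCᵢ/dt = (Cᵢ₋₁ − Cᵢ)/τᵢ with τᵢ = Vᵢ/Q.
τ₁ = 559.4/31.46 = 17.7813 min; τ₂ = 1196/31.46 = 38.0165 min.
Solving the cascade with C₁(0)=C₂(0)=0 gives C₂(t) = C_in[1 − (τ₁ e^(−t/τ₁) − τ₂ e^(−t/τ₂))/(τ₁ − τ₂)].
At t = 107.4: e^(−t/τ₁) = 0.00238144, e^(−t/τ₂) = 0.0593035.
C₂ = 1.679·[1 − (17.7813·0.00238144 − 38.0165·0.0593035)/(-20.2352)] = 1.679·0.890677 = 1.49545 mol/L.

1.495 mol/L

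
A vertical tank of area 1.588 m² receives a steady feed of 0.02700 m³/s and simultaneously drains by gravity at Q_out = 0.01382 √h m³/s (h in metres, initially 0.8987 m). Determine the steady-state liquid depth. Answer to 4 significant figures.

3.817 m

A dh/dt = Q_in − 0.01382 √h. Steady state requires inflow = outflow:
Q_in = 0.01382 √h_ss ⇒ √h_ss = 0.02700/0.01382 = 1.95369.
h_ss = 1.95369² = 3.81691 m. (Since h₀ = 0.8987 m < h_ss, the level will rise toward this value.)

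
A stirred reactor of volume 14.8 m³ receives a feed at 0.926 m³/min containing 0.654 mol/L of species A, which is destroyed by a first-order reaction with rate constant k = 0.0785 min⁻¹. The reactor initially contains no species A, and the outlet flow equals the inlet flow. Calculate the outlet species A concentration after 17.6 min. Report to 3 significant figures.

0.266 mol/L

V dC/dt = Q(C_in − C) − k V C.
This is linear with rate a = Q/V + k = 0.14107 min⁻¹.
C_ss = Q C_in/(Q + kV) = 0.29007 mol/L; C(t) = C_ss + (C₀ − C_ss) e^(−a t).
C(17.6) = 0.29007 + (-0.29007)·e^(−0.14107·17.6) = 0.29007 + (-0.29007)·0.083510 = 0.26584 mol/L.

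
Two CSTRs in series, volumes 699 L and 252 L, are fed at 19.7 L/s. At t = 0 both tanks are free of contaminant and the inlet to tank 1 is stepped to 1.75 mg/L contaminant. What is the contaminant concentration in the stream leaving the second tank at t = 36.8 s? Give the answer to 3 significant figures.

Species balance on tank i: dCᵢ/dt = (Cᵢ₋₁ − Cᵢ)/τᵢ with τᵢ = Vᵢ/Q.
τ₁ = 699/19.7 = 35.482 s; τ₂ = 252/19.7 = 12.792 s.
Solving the cascade with C₁(0)=C₂(0)=0 gives C₂(t) = C_in[1 − (τ₁ e^(−t/τ₁) − τ₂ e^(−t/τ₂))/(τ₁ − τ₂)].
At t = 36.8: e^(−t/τ₁) = 0.35447, e^(−t/τ₂) = 0.056313.
C₂ = 1.75·[1 − (35.482·0.35447 − 12.792·0.056313)/(22.690)] = 1.75·0.47745 = 0.83553 mg/L.

0.836 mg/L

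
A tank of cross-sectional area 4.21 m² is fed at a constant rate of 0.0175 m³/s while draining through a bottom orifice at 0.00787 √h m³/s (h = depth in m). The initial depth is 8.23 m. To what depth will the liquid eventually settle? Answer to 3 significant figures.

A dh/dt = Q_in − 0.00787 √h. Steady state requires inflow = outflow:
Q_in = 0.00787 √h_ss ⇒ √h_ss = 0.0175/0.00787 = 2.2236.
h_ss = 2.2236² = 4.9445 m. (Since h₀ = 8.23 m > h_ss, the level will fall toward this value.)

4.94 m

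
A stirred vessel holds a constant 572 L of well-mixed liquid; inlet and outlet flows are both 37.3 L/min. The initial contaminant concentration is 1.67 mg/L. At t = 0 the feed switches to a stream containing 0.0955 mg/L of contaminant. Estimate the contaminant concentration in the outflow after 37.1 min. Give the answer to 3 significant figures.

0.236 mg/L

Species balance on the tank: V dC/dt = Q(C_in − C).
So dC/dt = (C_in − C)/τ with τ = V/Q = 572/37.3 = 15.335 min.
This is linear first-order; C(t) = C_in + (C₀ − C_in) e^(−t/τ).
C(37.1) = 0.0955 + (1.67 − 0.0955)·e^(−37.1/15.335) = 0.0955 + (1.5745)·0.088985 = 0.23561 mg/L.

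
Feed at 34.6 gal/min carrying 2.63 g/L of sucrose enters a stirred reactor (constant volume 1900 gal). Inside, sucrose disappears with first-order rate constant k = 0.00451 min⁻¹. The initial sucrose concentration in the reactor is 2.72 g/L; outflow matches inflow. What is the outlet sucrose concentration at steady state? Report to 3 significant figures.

2.11 g/L

Species balance: V dC/dt = Q C_in − Q C − k V C.
At steady state: 0 = Q C_in − (Q + kV) C_ss, so C_ss = Q C_in/(Q + kV).
C_ss = 34.6·2.63/(34.6 + 0.00451·1900) = 90.998/43.169 = 2.1079 g/L.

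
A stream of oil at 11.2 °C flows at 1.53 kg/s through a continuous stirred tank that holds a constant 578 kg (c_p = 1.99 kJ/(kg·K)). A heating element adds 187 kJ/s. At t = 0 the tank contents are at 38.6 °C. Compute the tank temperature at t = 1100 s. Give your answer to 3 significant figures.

70.8 °C

Unsteady energy balance on the tank contents: M c_p dT/dt = ṁ c_p (T_in − T) + 187.
Rearrange: dT/dt = (T_ss − T)/τ with τ = M/ṁ = 377.78 s and T_ss = T_in + Q̇/(ṁ c_p) = 72.618 °C.
T approaches T_ss exponentially: T(t) = T_ss + (T₀ − T_ss) e^(−t/τ).
T(1100) = 72.618 + (-34.018)·e^(−1100/377.78) = 72.618 + (-34.018)·0.054380 = 70.768 °C.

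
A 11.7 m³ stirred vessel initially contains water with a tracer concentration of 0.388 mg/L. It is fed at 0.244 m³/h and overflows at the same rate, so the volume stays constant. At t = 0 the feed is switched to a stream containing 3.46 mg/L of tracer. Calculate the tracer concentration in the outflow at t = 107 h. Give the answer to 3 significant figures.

Mass balance on the solute (V constant): V dC/dt = Q(C_in − C).
So dC/dt = (C_in − C)/τ with τ = V/Q = 11.7/0.244 = 47.951 h.
Integrating: C(t) = C_in + (C₀ − C_in) e^(−t/τ).
C(107) = 3.46 + (0.388 − 3.46)·e^(−107/47.951) = 3.46 + (-3.0720)·0.10737 = 3.1302 mg/L.

3.13 mg/L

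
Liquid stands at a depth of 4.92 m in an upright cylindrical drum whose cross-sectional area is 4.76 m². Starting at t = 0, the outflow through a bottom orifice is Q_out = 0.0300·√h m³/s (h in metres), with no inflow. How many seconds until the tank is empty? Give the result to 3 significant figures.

704 s

Mass balance (ρ constant): A dh/dt = −0.0300 √h.
Separate and integrate: 2(√h − √h₀) = −(0.0300/A) t.
Tank is empty when √h = 0: t_empty = 2A√h₀/0.0300.
t_empty = 2·4.76·√4.92/0.0300 = 9.5200·2.2181/0.0300 = 703.88 s.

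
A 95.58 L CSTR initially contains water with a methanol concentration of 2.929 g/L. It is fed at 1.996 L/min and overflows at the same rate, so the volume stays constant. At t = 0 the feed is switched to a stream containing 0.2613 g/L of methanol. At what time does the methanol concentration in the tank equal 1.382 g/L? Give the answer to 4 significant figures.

Unsteady species balance (constant V, well mixed): V dC/dt = Q(C_in − C), so τ = V/Q = 47.8858 min.
C(t) = C_in + (C₀ − C_in) e^(−t/τ). Set C = 1.382 and solve for t:
e^(−t/τ) = (C − C_in)/(C₀ − C_in) = (1.382 − 0.2613)/(2.929 − 0.2613) = 0.420100
t = −τ ln(…) = 47.8858 × 0.867263 = 41.5296 min.

41.53 min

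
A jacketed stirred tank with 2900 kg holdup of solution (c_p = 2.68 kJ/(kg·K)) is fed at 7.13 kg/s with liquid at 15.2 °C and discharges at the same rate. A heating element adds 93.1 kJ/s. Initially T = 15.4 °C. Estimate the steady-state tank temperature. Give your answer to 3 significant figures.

20.1 °C

Heat balance on the well-mixed liquid: M c_p dT/dt = ṁ c_p (T_in − T) + 93.1.
At steady state dT/dt = 0 ⇒ T_ss = T_in + Q̇/(ṁ c_p) = 15.2 + 93.1/(7.13·2.68) = 20.072 °C.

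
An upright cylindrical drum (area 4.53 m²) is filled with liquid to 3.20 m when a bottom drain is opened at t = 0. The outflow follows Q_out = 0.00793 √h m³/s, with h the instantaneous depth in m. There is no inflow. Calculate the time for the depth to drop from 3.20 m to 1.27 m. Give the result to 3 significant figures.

756 s

Accumulation of liquid (constant cross-section A): A dh/dt = −0.00793 √h.
Separate and integrate: 2(√h − √h₀) = −(0.00793/A) t.
t = 2A(√h₀ − √h)/0.00793 = 2·4.53·(√3.20 − √1.27)/0.00793
  = 9.0600 × (1.7889 − 1.1269) / 0.00793 = 756.23 s.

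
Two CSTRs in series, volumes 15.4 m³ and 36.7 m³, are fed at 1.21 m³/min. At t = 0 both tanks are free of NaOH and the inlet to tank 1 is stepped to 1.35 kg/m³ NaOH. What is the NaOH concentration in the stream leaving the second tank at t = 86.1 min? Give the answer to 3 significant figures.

1.22 kg/m³

Time constants: τᵢ = Vᵢ/Q for each well-mixed tank.
τ₁ = 15.4/1.21 = 12.727 min; τ₂ = 36.7/1.21 = 30.331 min.
Solving the cascade with C₁(0)=C₂(0)=0 gives C₂(t) = C_in[1 − (τ₁ e^(−t/τ₁) − τ₂ e^(−t/τ₂))/(τ₁ − τ₂)].
At t = 86.1: e^(−t/τ₁) = 0.0011534, e^(−t/τ₂) = 0.058501.
C₂ = 1.35·[1 − (12.727·0.0011534 − 30.331·0.058501)/(-17.603)] = 1.35·0.90004 = 1.2151 kg/m³.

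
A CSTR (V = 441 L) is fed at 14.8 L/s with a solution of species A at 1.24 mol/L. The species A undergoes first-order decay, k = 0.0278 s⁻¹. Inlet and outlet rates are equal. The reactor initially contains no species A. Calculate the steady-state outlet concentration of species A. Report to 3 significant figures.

0.678 mol/L

Accumulation = in − out − consumed: V dC/dt = Q C_in − Q C − k V C.
Steady state (dC/dt = 0): C_ss = Q C_in/(Q + kV) = C_in/(1 + kV/Q).
C_ss = 14.8·1.24/(14.8 + 0.0278·441) = 18.352/27.060 = 0.67820 mol/L.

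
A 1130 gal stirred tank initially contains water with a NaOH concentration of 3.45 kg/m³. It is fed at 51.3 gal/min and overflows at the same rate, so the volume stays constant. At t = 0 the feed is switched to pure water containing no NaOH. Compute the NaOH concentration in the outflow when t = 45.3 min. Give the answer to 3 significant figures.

0.441 kg/m³

Transient balance on the dissolved component: V dC/dt = Q(C_in − C).
So dC/dt = (C_in − C)/τ with τ = V/Q = 1130/51.3 = 22.027 min.
This is linear first-order; C(t) = C_in + (C₀ − C_in) e^(−t/τ).
C(45.3) = 0 + (3.45 − 0)·e^(−45.3/22.027) = 0 + (3.4500)·0.12790 = 0.44124 kg/m³.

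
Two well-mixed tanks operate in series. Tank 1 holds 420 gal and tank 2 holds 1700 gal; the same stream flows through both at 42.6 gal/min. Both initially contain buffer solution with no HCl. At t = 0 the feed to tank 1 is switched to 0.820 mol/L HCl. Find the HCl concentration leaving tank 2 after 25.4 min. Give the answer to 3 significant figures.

0.264 mol/L

Species balance on tank i: dCᵢ/dt = (Cᵢ₋₁ − Cᵢ)/τᵢ with τᵢ = Vᵢ/Q.
τ₁ = 420/42.6 = 9.8592 min; τ₂ = 1700/42.6 = 39.906 min.
Solving the cascade with C₁(0)=C₂(0)=0 gives C₂(t) = C_in[1 − (τ₁ e^(−t/τ₁) − τ₂ e^(−t/τ₂))/(τ₁ − τ₂)].
At t = 25.4: e^(−t/τ₁) = 0.076056, e^(−t/τ₂) = 0.52914.
C₂ = 0.820·[1 − (9.8592·0.076056 − 39.906·0.52914)/(-30.047)] = 0.820·0.32219 = 0.26419 mol/L.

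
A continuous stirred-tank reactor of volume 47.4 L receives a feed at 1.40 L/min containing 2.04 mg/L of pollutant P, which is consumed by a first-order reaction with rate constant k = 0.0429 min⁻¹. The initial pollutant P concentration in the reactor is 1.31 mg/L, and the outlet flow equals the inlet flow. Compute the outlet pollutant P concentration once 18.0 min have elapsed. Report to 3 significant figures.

Species balance: V dC/dt = Q C_in − Q C − k V C.
This is linear with rate a = Q/V + k = 0.072436 min⁻¹.
C_ss = Q C_in/(Q + kV) = 0.83181 mg/L; C(t) = C_ss + (C₀ − C_ss) e^(−a t).
C(18.0) = 0.83181 + (0.47819)·e^(−0.072436·18.0) = 0.83181 + (0.47819)·0.27149 = 0.96163 mg/L.

0.962 mg/L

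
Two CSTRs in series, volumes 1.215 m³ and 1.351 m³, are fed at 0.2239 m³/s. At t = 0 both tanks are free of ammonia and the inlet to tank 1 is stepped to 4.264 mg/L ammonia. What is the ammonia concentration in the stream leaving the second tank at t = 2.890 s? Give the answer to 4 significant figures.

0.3910 mg/L

Time constants: τᵢ = Vᵢ/Q for each well-mixed tank.
τ₁ = 1.215/0.2239 = 5.42653 s; τ₂ = 1.351/0.2239 = 6.03394 s.
Tank 1: C₁ = C_in(1 − e^(−t/τ₁)). Tank 2 (τ₁ ≠ τ₂): C₂ = C_in[1 − (τ₁ e^(−t/τ₁) − τ₂ e^(−t/τ₂))/(τ₁ − τ₂)].
At t = 2.890: e^(−t/τ₁) = 0.587095, e^(−t/τ₂) = 0.619429.
C₂ = 4.264·[1 − (5.42653·0.587095 − 6.03394·0.619429)/(-0.607414)] = 4.264·0.0917035 = 0.391024 mg/L.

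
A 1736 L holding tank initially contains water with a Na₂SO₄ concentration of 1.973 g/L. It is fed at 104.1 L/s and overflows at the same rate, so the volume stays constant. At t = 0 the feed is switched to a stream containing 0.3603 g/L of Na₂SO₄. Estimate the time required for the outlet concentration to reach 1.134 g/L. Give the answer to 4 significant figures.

Accumulation = in − out for the solute gives V dC/dt = Q(C_in − C), so τ = V/Q = 16.6763 s.
C(t) = C_in + (C₀ − C_in) e^(−t/τ). Set C = 1.134 and solve for t:
e^(−t/τ) = (C − C_in)/(C₀ − C_in) = (1.134 − 0.3603)/(1.973 − 0.3603) = 0.479754
t = −τ ln(…) = 16.6763 × 0.734481 = 12.2484 s.

12.25 s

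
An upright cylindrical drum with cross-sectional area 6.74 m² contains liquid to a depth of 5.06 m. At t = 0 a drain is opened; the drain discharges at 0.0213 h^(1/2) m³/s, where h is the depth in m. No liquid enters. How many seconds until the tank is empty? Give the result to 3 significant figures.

Volume balance on the tank: A dh/dt = −0.0213 √h.
This is separable: 2 d(√h)/dt = −0.0213/A, so √h = √h₀ − (0.0213/(2A)) t.
Set h = 0: 2√h₀ = (0.0213/A) t_empty ⇒ t_empty = 2A√h₀/0.0213.
t_empty = 2·6.74·√5.06/0.0213 = 13.480·2.2494/0.0213 = 1423.6 s.

1420 s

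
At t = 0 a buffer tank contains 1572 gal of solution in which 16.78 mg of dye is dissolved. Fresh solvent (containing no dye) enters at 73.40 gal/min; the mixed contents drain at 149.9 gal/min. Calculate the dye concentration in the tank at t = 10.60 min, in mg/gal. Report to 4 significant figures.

Let m(t) be the amount of dye. Volume: V(t) = V₀ + (Q_in − Q_out) t = 1572 − 76.5000 t; V(10.60) = 761.100 gal.
Solute balance: dm/dt = 0 − Q_out C = −Q_out m/V(t).
Separate: dm/m = −Q_out dt/V(t) ⇒ ln(m/m₀) = −(Q_out/(Q_in−Q_out)) ln(V/V₀).
m = m₀ (V₀/V)^(Q_out/(Q_in−Q_out)) = 16.78 × (1572/761.100)^(-1.95948) = 4.05075 mg.
C = m/V = 4.05075/761.100 = 0.00532223 mg/gal.

0.005322 mg/gal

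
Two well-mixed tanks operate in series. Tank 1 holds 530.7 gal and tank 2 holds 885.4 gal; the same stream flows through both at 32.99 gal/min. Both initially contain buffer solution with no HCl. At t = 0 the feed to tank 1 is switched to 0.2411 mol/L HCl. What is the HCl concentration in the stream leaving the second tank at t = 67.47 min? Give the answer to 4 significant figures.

Each tank obeys Vᵢ dCᵢ/dt = Q(Cᵢ₋₁ − Cᵢ), so τᵢ = Vᵢ/Q.
τ₁ = 530.7/32.99 = 16.0867 min; τ₂ = 885.4/32.99 = 26.8384 min.
Solving the cascade with C₁(0)=C₂(0)=0 gives C₂(t) = C_in[1 − (τ₁ e^(−t/τ₁) − τ₂ e^(−t/τ₂))/(τ₁ − τ₂)].
At t = 67.47: e^(−t/τ₁) = 0.0150836, e^(−t/τ₂) = 0.0809493.
C₂ = 0.2411·[1 − (16.0867·0.0150836 − 26.8384·0.0809493)/(-10.7517)] = 0.2411·0.820503 = 0.197823 mol/L.

0.1978 mol/L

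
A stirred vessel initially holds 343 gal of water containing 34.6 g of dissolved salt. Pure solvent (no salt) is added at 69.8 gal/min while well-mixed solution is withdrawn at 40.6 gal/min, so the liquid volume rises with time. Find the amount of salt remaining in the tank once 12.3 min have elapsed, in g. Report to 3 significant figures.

Total volume: dV/dt = Q_in − Q_out = 29.200 gal/min, so V(t) = 343 + 29.200 t and V(12.3) = 702.16 gal.
No salt enters, so dm/dt = −Q_out · (m/V).
Separate: dm/m = −Q_out dt/V(t) ⇒ ln(m/m₀) = −(Q_out/(Q_in−Q_out)) ln(V/V₀).
m = m₀ (V₀/V)^(Q_out/(Q_in−Q_out)) = 34.6 × (343/702.16)^(1.3904) = 12.778 g.

12.8 g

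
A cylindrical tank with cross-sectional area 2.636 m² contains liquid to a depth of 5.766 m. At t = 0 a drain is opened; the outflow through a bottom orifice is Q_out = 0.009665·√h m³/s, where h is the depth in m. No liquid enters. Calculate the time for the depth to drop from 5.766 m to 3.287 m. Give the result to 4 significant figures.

320.9 s

With no inflow, A dh/dt = −0.009665 √h.
This is separable: 2 d(√h)/dt = −0.009665/A, so √h = √h₀ − (0.009665/(2A)) t.
t = 2A(√h₀ − √h)/0.009665 = 2·2.636·(√5.766 − √3.287)/0.009665
  = 5.27200 × (2.40125 − 1.81301) / 0.009665 = 320.870 s.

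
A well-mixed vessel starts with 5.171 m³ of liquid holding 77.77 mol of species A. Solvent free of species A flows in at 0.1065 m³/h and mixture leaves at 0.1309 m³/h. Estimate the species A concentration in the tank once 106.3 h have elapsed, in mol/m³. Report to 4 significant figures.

0.7199 mol/m³

Total volume: dV/dt = Q_in − Q_out = -0.0244000 m³/h, so V(t) = 5.171 − 0.0244000 t and V(106.3) = 2.57728 m³.
Solute balance: dm/dt = 0 − Q_out C = −Q_out m/V(t).
Separate: dm/m = −Q_out dt/V(t) ⇒ ln(m/m₀) = −(Q_out/(Q_in−Q_out)) ln(V/V₀).
m = m₀ (V₀/V)^(Q_out/(Q_in−Q_out)) = 77.77 × (5.171/2.57728)^(-5.36475) = 1.85542 mol.
C = m/V = 1.85542/2.57728 = 0.719912 mol/m³.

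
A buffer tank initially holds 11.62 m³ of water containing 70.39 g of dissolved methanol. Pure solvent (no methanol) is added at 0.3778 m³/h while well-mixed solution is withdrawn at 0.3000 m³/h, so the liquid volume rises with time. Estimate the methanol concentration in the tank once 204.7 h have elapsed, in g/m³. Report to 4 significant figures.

0.09163 g/m³

Total volume: dV/dt = Q_in − Q_out = 0.0778000 m³/h, so V(t) = 11.62 + 0.0778000 t and V(204.7) = 27.5457 m³.
Solute balance: dm/dt = 0 − Q_out C = −Q_out m/V(t).
dm/m = −Q_out dt/(V₀ + 0.0778000 t); integrating gives ln(m/m₀) = −(Q_out/(Q_in−Q_out)) ln(V/V₀).
m = m₀ (V₀/V)^(Q_out/(Q_in−Q_out)) = 70.39 × (11.62/27.5457)^(3.85604) = 2.52398 g.
C = m/V = 2.52398/27.5457 = 0.0916288 g/m³.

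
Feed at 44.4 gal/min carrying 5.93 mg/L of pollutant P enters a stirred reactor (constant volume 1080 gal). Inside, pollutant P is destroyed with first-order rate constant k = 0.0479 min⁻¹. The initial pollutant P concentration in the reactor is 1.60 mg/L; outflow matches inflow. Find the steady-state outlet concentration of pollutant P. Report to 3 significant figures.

2.74 mg/L

Accumulation = in − out − consumed: V dC/dt = Q C_in − Q C − k V C.
Steady state (dC/dt = 0): C_ss = Q C_in/(Q + kV) = C_in/(1 + kV/Q).
C_ss = 44.4·5.93/(44.4 + 0.0479·1080) = 263.29/96.132 = 2.7389 mg/L.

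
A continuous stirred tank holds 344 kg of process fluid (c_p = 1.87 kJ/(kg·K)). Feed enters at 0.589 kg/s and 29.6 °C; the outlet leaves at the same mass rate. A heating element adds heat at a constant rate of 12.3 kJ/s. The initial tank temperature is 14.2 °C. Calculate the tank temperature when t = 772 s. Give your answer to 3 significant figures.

33.7 °C

M c_p dT/dt = ṁ c_p (T_in − T) + Q̇.
Rearrange: dT/dt = (T_ss − T)/τ with τ = M/ṁ = 584.04 s and T_ss = T_in + Q̇/(ṁ c_p) = 40.767 °C.
Integrating: T(t) = T_ss + (T₀ − T_ss) e^(−t/τ).
T(772) = 40.767 + (-26.567)·e^(−772/584.04) = 40.767 + (-26.567)·0.26665 = 33.683 °C.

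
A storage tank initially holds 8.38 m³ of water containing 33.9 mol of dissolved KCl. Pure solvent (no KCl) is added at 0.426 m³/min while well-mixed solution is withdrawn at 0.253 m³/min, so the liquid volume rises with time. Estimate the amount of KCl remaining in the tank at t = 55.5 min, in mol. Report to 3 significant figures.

Let m(t) be the amount of KCl. Volume: V(t) = V₀ + (Q_in − Q_out) t = 8.38 + 0.17300 t; V(55.5) = 17.982 m³.
Species balance (pure solvent in): dm/dt = −Q_out · m/V(t).
dm/m = −Q_out dt/(V₀ + 0.17300 t); integrating gives ln(m/m₀) = −(Q_out/(Q_in−Q_out)) ln(V/V₀).
m = m₀ (V₀/V)^(Q_out/(Q_in−Q_out)) = 33.9 × (8.38/17.982)^(1.4624) = 11.099 mol.

11.1 mol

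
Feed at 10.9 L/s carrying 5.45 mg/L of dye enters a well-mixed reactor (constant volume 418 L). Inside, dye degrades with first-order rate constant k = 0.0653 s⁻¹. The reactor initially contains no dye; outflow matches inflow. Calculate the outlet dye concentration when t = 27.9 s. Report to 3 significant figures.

V dC/dt = Q(C_in − C) − k V C.
This is linear with rate a = Q/V + k = 0.091377 s⁻¹.
C_ss = Q C_in/(Q + kV) = 1.5553 mg/L; C(t) = C_ss + (C₀ − C_ss) e^(−a t).
C(27.9) = 1.5553 + (-1.5553)·e^(−0.091377·27.9) = 1.5553 + (-1.5553)·0.078128 = 1.4338 mg/L.

1.43 mg/L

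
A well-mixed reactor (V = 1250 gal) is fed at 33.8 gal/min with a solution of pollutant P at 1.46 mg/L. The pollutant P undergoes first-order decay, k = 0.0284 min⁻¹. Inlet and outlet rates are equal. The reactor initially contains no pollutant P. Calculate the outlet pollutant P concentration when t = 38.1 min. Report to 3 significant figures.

Species balance: V dC/dt = Q C_in − Q C − k V C.
This is linear with rate a = Q/V + k = 0.055440 min⁻¹.
C_ss = Q C_in/(Q + kV) = 0.71209 mg/L; C(t) = C_ss + (C₀ − C_ss) e^(−a t).
C(38.1) = 0.71209 + (-0.71209)·e^(−0.055440·38.1) = 0.71209 + (-0.71209)·0.12096 = 0.62595 mg/L.

0.626 mg/L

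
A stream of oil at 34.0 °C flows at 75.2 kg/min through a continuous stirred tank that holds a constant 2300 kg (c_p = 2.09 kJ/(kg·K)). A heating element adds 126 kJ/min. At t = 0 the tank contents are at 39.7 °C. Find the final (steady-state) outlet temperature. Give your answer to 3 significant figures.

34.8 °C

M c_p dT/dt = ṁ c_p (T_in − T) + Q̇.
At steady state dT/dt = 0 ⇒ T_ss = T_in + Q̇/(ṁ c_p) = 34.0 + 126/(75.2·2.09) = 34.802 °C.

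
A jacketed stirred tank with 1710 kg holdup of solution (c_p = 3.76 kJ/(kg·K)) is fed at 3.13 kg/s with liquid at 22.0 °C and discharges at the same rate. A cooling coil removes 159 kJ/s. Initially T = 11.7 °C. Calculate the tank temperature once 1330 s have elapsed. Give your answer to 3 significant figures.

8.77 °C

M c_p dT/dt = ṁ c_p (T_in − T) − Q̇.
τ = M/ṁ = 546.33 s; T_ss = T_in − Q̇/(ṁ c_p) = 22.0 − 159/(3.13·3.76) = 8.4897 °C.
This is linear first-order; T(t) = T_ss + (T₀ − T_ss) e^(−t/τ).
T(1330) = 8.4897 + (3.2103)·e^(−1330/546.33) = 8.4897 + (3.2103)·0.087646 = 8.7711 °C.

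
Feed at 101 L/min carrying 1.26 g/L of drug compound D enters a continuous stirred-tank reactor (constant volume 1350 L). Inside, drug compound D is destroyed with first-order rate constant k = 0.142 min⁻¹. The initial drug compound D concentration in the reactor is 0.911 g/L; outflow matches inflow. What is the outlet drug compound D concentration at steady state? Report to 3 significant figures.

0.435 g/L

V dC/dt = Q(C_in − C) − k V C.
At steady state: 0 = Q C_in − (Q + kV) C_ss, so C_ss = Q C_in/(Q + kV).
C_ss = 101·1.26/(101 + 0.142·1350) = 127.26/292.70 = 0.43478 g/L.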